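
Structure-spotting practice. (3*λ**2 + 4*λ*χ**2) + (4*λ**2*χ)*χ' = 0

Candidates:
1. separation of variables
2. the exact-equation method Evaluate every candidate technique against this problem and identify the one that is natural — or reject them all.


Best approach: the exact-equation method — take the mixed partials of 3*λ**2 + 4*λ*χ**2 and 4*λ**2*χ: they are equal, which certifies an exact differential.
- separation of variables — the two dependences do not factor apart.
- the exact-equation method — applicable, and directly so.


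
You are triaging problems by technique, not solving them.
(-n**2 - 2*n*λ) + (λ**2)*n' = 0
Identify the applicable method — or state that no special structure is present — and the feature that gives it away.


Verdict: the homogeneous substitution — the slope's numerator and denominator share total degree; set v = n/λ and the equation drops to separable form. Rearranged, this also fits the Bernoulli template directly; the homogeneous substitution reads the structure without the rearrangement.


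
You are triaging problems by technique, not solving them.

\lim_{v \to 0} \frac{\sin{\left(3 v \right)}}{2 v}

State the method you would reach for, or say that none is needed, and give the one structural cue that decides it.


Method: l'Hôpital's rule (0/0) — plug in 0: top and bottom both hit zero, so differentiate each and retry. One could equally expand both pieces locally and compare leading terms; the rule does that in one stroke.


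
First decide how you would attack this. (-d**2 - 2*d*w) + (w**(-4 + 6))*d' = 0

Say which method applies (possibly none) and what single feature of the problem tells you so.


Verdict: the homogeneous substitution — the slope's numerator and denominator have matching total degree, so it depends only on d/w and the ratio substitution collapses it. A Bernoulli rewrite works here as the equation stands — the homogeneous substitution is the more immediate reading.


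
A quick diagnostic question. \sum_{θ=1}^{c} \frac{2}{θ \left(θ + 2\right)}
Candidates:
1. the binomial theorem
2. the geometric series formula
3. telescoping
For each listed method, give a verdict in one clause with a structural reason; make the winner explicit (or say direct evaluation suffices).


Diagnosis: telescoping — rewrite \frac{2}{θ \left(θ + 2\right)} as simple fractions and successive terms eat each other — only the edges survive.
- the binomial theorem: there is no sum-raised-to-a-power identity hiding in these terms.
- the geometric series formula — consecutive terms are not related by a fixed multiplier.
- telescoping — a fit — the right tool for this form.


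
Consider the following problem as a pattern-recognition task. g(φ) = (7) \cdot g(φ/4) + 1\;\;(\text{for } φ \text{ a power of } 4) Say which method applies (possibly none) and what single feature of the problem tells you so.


Best approach: the master substitution — the argument contracts 4-fold per step: reindex φ exponentially and solve the linear recurrence in the new index.


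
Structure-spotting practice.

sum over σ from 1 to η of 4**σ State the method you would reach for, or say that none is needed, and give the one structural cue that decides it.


Technique: the geometric series formula — consecutive terms stand in a fixed index-free ratio — the geometric sum formula closes it.


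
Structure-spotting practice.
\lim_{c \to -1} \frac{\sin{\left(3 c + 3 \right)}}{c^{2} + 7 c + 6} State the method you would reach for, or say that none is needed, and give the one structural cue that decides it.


Diagnosis: l'Hôpital's rule (0/0) — the 0/0 form at -1 is the signature situation for l'Hôpital's rule. A first-order expansion at the point is an equally standard path; the rule packages it.


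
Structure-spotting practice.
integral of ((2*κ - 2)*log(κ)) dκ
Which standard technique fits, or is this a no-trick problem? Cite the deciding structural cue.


Best approach: integration by parts — the logarithm log(κ) has no power-rule antiderivative to read off directly, but its derivative is algebraic — so differentiate log(κ) and integrate the polynomial factor 2*κ - 2.


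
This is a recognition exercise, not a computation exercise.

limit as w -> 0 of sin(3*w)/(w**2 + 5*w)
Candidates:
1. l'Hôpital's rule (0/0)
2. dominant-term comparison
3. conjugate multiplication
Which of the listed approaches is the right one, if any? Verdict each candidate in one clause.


Method: l'Hôpital's rule (0/0) — both numerator and denominator vanish at 0: the genuine 0/0 indeterminate that l'Hôpital exists for. One could equally expand both pieces locally and compare leading terms; the rule does that in one stroke.
- l'Hôpital's rule (0/0): yes — fits the structure here.
- dominant-term comparison: no ranking of term growth rates resolves the limit here.
- conjugate multiplication — rationalization has no target — no divergent radical difference appears.


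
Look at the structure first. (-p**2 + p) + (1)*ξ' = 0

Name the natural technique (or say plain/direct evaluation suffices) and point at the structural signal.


Diagnosis: no special technique — the slope is a pure function of p; integrate both sides and be done.


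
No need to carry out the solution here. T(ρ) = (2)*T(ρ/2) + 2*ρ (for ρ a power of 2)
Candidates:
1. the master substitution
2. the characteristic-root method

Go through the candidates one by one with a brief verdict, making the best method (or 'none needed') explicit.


Method: the master substitution — the index is divided (ρ/2), not shifted — substitute ρ = 2^m to straighten it into a shift recurrence.
- the master substitution — applies; the problem has the shape this method handles.
- the characteristic-root method: the recursion divides its index rather than shifting it — outside the constant-shift family the root method covers.


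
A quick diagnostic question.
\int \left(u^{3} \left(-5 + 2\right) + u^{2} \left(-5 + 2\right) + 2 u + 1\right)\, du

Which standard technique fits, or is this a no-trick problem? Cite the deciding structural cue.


Diagnosis: no special technique — every term is a constant multiple of a power of u; term-wise power-rule integration needs no preliminary transformation.


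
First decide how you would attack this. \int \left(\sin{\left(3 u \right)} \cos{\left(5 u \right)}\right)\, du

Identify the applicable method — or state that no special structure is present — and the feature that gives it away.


Method: a trigonometric identity — the product \sin{\left(3 u \right)} \cos{\left(5 u \right)} converts to a sum of single-frequency sinusoids via the product-to-sum identity.


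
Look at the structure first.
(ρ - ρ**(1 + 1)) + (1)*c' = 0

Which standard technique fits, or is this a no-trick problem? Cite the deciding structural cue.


Diagnosis: no special technique — with c absent the equation is not coupled at all: direct integration in ρ.


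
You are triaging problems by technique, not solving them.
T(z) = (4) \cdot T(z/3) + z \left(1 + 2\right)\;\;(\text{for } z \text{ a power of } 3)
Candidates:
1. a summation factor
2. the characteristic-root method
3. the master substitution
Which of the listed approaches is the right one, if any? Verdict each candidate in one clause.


Verdict: the master substitution — treat m = log base 3 of z as the new clock: one recursion step advances m by one while z scales by 3.
- a summation factor: the recursion divides its index rather than shifting it — there is no previous-term chain for a summation factor to telescope.
- the characteristic-root method — a divided-index call is not the fixed-shift linear shape that characteristic roots solve.
- the master substitution: applies; the problem has the shape this method handles.


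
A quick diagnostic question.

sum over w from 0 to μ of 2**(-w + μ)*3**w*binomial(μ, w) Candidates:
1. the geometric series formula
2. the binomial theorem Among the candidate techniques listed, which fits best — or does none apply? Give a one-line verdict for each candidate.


Best approach: the binomial theorem — the summand is term w of a binomial expansion in 3 and 2; the whole sum is a single power.
- the geometric series formula: there is no constant term-to-term ratio.
- the binomial theorem — yes, a natural case for it.


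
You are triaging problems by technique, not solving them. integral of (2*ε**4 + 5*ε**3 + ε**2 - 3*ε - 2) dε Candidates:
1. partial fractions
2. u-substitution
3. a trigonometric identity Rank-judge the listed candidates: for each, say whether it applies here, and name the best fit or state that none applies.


Technique: no special technique — a term-by-term power-rule job in ε; no substitution or rearrangement earns its keep here.
- partial fractions: the expression is not a ratio of polynomials that decomposes further.
- u-substitution — no substitution does more than relabel what direct integration already handles.
- a trigonometric identity: no sine or cosine appears, so there is nothing for a trigonometric identity to act on.


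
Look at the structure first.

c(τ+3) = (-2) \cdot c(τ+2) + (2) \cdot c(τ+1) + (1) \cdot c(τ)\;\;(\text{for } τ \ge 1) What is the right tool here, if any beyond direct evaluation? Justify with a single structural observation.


Method: the characteristic-root method — this is the constant-coefficient homogeneous case — the whole solution in τ reduces to a polynomial's roots.


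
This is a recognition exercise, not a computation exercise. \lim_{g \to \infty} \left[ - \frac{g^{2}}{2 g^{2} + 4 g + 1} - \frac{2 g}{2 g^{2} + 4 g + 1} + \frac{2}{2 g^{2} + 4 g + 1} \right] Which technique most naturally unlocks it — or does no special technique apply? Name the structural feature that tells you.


Diagnosis: dominant-term comparison — as g grows, only the highest-degree terms matter — compare leading terms and read the limit off. As a single quotient, the ∞/∞ shape would yield to repeated differentiation as well — the growth comparison gets there in one look.


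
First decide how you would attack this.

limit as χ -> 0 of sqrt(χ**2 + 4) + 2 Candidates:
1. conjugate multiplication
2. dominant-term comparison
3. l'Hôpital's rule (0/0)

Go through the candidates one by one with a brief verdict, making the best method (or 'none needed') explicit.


Best approach: no special technique — no denominator vanishes and nothing blows up at 0: direct substitution is the whole computation.
- conjugate multiplication — there is no infinity-minus-infinity radical difference to rationalize.
- dominant-term comparison — no ranking of term growth rates resolves the limit here.
- l'Hôpital's rule (0/0): substituting the point produces a determinate value, not a 0 over 0 clash.


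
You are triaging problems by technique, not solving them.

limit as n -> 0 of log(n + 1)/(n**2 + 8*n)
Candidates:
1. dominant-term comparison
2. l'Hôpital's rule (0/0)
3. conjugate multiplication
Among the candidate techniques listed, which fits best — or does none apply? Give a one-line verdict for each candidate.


Diagnosis: l'Hôpital's rule (0/0) — substituting 0 gives 0 over 0; differentiate top and bottom once and re-evaluate. Known elementary limits would finish this too — the rule just bypasses the case analysis.
- dominant-term comparison: no dominant-degree comparison decides it.
- l'Hôpital's rule (0/0): yes, a natural case for it.
- conjugate multiplication: the conjugate move applies to radical differences, which this is not.


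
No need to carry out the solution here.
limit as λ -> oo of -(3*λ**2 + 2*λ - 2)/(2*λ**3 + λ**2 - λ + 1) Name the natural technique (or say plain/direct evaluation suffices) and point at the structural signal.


Method: dominant-term comparison — divide by the highest power of λ present: lower-order terms vanish and the dominant ratio remains. Viewed as a single quotient this is an ∞/∞ form — an at-infinity application of l'Hôpital's rule would also resolve it; comparing leading growth reads the answer without differentiating.


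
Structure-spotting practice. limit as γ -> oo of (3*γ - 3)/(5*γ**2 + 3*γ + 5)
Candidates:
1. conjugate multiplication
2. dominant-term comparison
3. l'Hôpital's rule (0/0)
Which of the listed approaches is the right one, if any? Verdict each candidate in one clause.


Method: dominant-term comparison — as γ grows, only the highest-degree terms matter — compare leading terms and read the limit off.
- conjugate multiplication: rationalization has no target — no divergent radical difference appears.
- dominant-term comparison: yes, a natural case for it.
- l'Hôpital's rule (0/0) — as a single quotient the expression runs to ∞/∞ at the limit point — an at-infinity form of the rule would apply, though the leading-growth comparison is the direct reading.


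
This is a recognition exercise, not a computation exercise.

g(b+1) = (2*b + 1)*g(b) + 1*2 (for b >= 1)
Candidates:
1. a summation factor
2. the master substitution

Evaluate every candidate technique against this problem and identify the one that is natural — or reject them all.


Verdict: a summation factor — the coefficient 2*b + 1 drifts with the index, so no fixed root exists; normalizing by the cumulative product telescopes it.
- a summation factor — yes, a natural case for it.
- the master substitution — with no divided-index recursive call, reindexing by powers of a base buys nothing.


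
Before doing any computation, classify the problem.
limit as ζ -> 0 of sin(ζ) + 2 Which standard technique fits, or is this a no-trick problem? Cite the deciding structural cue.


Technique: no special technique — no vanishing denominator and no indeterminate clash at the point — evaluation is immediate.


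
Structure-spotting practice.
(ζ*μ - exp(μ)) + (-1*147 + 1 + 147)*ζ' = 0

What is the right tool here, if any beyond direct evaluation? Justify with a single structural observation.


Method: a linear integrating factor — the unknown enters only to the first power against a nonzero forcing term — the integrating-factor template applies directly.


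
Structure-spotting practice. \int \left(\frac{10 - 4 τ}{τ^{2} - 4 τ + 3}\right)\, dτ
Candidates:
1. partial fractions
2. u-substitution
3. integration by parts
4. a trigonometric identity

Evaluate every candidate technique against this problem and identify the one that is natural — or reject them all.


Technique: partial fractions — the factorization of τ^{2} - 4 τ + 3 is the whole battle; after it, each term is a table integral.
- partial fractions: applicable, and directly so.
- u-substitution — no subexpression of the integrand pairs with its own derivative as a factor — individual terms may offer their own substitutions, but any change of variable covering the whole integral would have to be constructed from outside the expression.
- integration by parts — there is no nonconstant-polynomial-times-kernel split with an exp, sine, cosine (degree-1 argument), or logarithm partner.
- a trigonometric identity: there is no trigonometric structure at all — the integrand carries no sine or cosine to rewrite.


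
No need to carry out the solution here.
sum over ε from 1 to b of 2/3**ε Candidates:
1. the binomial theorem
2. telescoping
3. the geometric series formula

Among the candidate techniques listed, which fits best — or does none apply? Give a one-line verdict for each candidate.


Verdict: the geometric series formula — consecutive terms stand in a fixed index-free ratio — the geometric sum formula closes it.
- the binomial theorem — the terms do not reassemble into a binomial power.
- telescoping: the summand is not presented as a shifted difference — a telescoping rewrite may exist, but the displayed structure does not offer one.
- the geometric series formula: yes, a natural case for it.


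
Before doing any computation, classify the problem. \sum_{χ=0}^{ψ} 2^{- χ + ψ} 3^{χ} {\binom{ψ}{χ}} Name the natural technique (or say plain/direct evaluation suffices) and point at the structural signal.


Verdict: the binomial theorem — the binomial coefficients weight matched powers of 3 and 2, which is exactly the expansion of a binomial power.


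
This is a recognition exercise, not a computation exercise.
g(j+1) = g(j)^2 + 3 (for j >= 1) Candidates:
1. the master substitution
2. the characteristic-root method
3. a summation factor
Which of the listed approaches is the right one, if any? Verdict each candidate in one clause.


Method: no special technique — the recurrence is nonlinear in the sequence terms; no linear-recurrence method fits it as written — one iterates or studies it directly.
- the master substitution: this is shift-type recursion, outside the divide-and-conquer template.
- the characteristic-root method: nonlinearity rules out exponential-mode superposition from the start.
- a summation factor: no summation factor applies — the rule is not linear in the sequence values.


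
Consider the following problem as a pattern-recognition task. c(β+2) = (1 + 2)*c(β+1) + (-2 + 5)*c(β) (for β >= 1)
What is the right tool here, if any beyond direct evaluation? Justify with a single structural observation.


Verdict: the characteristic-root method — the recurrence is linear and homogeneous with constant coefficients, so the ansatz r^β turns it into a polynomial equation for r.


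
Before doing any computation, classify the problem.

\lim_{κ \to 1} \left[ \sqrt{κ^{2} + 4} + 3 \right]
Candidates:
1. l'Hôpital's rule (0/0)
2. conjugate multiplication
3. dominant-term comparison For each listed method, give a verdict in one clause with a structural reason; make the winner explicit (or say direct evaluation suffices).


Diagnosis: no special technique — no denominator vanishes and nothing blows up at 1: direct substitution is the whole computation.
- l'Hôpital's rule (0/0): evaluation at the point is determinate, so the rule has nothing to repair.
- conjugate multiplication — there is no infinity-minus-infinity radical difference to rationalize.
- dominant-term comparison — no dominant-degree comparison decides it.


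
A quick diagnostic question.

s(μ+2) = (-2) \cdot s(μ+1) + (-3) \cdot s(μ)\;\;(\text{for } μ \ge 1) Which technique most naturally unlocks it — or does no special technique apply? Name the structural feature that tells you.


Best approach: the characteristic-root method — this is the constant-coefficient homogeneous case — the whole solution in μ reduces to a polynomial's roots.


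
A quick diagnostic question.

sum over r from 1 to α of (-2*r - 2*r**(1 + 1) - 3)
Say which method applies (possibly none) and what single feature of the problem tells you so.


Method: no special technique — every summand is a constant multiple of a power of r — apply the standard power-sum identities one degree at a time.


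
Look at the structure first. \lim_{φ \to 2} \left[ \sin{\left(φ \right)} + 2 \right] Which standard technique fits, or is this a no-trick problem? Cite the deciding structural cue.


Verdict: no special technique — no vanishing denominator and no indeterminate clash at the point — evaluation is immediate.


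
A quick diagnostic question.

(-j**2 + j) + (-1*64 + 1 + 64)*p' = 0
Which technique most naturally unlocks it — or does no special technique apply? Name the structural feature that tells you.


Verdict: no special technique — the slope is a function of j alone, so integrate both sides directly.


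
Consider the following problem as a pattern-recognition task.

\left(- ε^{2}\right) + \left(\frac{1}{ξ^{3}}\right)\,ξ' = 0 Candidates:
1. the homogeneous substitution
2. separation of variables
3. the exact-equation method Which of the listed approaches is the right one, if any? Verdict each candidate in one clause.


Diagnosis: separation of variables — a product of single-variable factors, ε^{2} and ξ^{3} — the textbook separable form.
- the homogeneous substitution — the slope changes under joint rescaling, failing the degree-zero test.
- separation of variables: a fit — the right tool for this form.
- the exact-equation method — the cross-partial test holds only vacuously — each coefficient lives in its own variable, so the exactness machinery reads no structure the split form does not already show.


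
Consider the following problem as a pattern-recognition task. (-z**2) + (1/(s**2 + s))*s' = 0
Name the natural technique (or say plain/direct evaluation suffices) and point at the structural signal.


Diagnosis: separation of variables — all dependence on the two variables factors apart, the defining separable shape. A Bernoulli substitution applies to this equation as given; separation takes the same equation in its displayed form.


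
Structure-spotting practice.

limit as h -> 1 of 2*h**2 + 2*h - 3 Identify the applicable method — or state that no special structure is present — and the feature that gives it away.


Best approach: no special technique — the expression is continuous at 1 — substitute and evaluate; no indeterminate form appears.


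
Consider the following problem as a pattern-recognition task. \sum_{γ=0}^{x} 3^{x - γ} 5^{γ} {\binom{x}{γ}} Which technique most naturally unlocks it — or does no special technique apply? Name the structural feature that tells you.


Best approach: the binomial theorem — terms weighting {\binom{x}{γ}} against matched powers of 5 and 3 reassemble into (5 + 3)^x by the binomial theorem.


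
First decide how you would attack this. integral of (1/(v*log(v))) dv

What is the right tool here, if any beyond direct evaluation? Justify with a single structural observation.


Diagnosis: u-substitution — structure check: outer function, inner expression log(v), inner derivative as a factor — the classic u = log(v) pattern.


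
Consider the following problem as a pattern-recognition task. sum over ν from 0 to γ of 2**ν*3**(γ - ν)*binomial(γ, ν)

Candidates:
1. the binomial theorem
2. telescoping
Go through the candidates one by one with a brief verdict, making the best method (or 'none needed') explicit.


Method: the binomial theorem — binomial(γ, ν) weighting matched powers of 2 and 3 is the expanded form of (2 + 3)^γ — fold it back up.
- the binomial theorem — a fit — the right tool for this form.
- telescoping: writing out consecutive terms as given produces no pairwise cancellation.


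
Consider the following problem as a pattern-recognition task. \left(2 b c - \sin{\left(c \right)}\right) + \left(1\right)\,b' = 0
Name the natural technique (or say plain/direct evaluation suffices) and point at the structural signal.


Verdict: a linear integrating factor — the unknown enters only to the first power against a nonzero forcing term — the integrating-factor template applies directly.


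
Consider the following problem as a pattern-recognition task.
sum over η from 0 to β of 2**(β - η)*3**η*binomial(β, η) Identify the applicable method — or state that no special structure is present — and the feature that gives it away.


Verdict: the binomial theorem — the summand is term η of a binomial expansion in 3 and 2; the whole sum is a single power.


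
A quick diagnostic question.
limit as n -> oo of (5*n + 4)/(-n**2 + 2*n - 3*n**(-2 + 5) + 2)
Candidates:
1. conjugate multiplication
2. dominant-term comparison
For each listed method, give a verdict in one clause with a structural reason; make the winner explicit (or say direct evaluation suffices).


Method: dominant-term comparison — divide through by the highest power of n; every lower-order term dies and the dominant terms decide the limit.
- conjugate multiplication — no divergent radical difference is present for a conjugate pair to cancel.
- dominant-term comparison: yes — fits the structure here.


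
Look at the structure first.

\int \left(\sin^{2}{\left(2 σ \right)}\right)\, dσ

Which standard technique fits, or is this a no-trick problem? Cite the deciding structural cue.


Technique: a trigonometric identity — \sin^{2}{\left(2 σ \right)} is the textbook power-reduction case — identities first, antiderivatives second.


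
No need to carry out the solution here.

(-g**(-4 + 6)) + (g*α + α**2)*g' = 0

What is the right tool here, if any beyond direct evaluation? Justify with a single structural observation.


Technique: the homogeneous substitution — the slope's numerator and denominator share total degree; set v = g/α and the equation drops to separable form. This can also be massaged into Bernoulli form (the roles of the variables may need exchanging); the homogeneous substitution avoids that setup.


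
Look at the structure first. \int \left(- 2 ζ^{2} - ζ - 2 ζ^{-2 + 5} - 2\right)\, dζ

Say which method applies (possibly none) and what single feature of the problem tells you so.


Technique: no special technique — nothing composite, nothing rational, nothing trigonometric — each constant-multiple power of ζ integrates by the power rule alone.


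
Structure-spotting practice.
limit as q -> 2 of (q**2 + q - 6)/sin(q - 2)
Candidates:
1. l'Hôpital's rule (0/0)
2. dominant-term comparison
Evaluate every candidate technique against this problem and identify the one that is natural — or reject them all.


Diagnosis: l'Hôpital's rule (0/0) — both numerator and denominator vanish at 2: the genuine 0/0 indeterminate that l'Hôpital exists for. One could equally expand both pieces locally and compare leading terms; the rule does that in one stroke.
- l'Hôpital's rule (0/0): applicable, and directly so.
- dominant-term comparison — leading-power comparison does not apply to this form.


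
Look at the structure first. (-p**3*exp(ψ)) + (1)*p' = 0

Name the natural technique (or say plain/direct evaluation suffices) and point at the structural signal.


Verdict: separation of variables — all dependence on the two variables factors apart, the defining separable shape.


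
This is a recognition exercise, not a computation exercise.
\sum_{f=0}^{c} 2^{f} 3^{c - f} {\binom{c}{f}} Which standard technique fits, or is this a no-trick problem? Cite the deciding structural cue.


Best approach: the binomial theorem — binomial coefficients against complementary powers of 2 and 3: recognize the binomial expansion and resum.


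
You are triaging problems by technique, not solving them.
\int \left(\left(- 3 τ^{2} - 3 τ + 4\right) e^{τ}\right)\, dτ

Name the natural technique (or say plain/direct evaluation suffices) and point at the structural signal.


Diagnosis: integration by parts — differentiate - 3 τ^{2} - 3 τ + 4, integrate e^{τ}: each pass lowers the polynomial degree, so parts terminates.


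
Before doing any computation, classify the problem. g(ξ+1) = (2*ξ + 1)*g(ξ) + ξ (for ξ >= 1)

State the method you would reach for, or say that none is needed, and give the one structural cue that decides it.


Verdict: a summation factor — normalize by the running product of 2*ξ + 1: the left side becomes a difference, and differences sum.


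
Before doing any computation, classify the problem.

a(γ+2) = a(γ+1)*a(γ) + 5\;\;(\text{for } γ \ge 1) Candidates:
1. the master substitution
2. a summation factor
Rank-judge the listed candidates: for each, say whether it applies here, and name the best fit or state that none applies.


Diagnosis: no special technique — nonlinear feedback in the recursion rules out every root- or factor-based technique.
- the master substitution — the recursion shifts the index rather than dividing it.
- a summation factor: no summation factor applies — the rule is not linear in the sequence values.


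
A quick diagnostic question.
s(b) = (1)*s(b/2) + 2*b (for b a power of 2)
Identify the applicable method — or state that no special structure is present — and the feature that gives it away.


Technique: the master substitution — index division is the fingerprint: b/2 in the recursive call means substitute b = 2^m.


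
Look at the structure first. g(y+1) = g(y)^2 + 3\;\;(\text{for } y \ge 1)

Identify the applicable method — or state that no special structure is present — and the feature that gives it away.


Verdict: no special technique — the new term depends nonlinearly on the old ones, which disqualifies every superposition-based technique.


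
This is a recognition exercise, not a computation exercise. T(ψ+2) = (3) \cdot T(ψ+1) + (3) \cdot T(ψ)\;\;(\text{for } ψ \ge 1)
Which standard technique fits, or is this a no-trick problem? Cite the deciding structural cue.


Verdict: the characteristic-root method — linear, homogeneous, constant coefficients: solutions of the form r^ψ exist — find the roots of the characteristic polynomial.


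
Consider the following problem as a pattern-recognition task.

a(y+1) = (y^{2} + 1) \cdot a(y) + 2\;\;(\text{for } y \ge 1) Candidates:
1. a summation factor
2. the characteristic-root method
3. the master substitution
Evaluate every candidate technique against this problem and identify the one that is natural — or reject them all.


Technique: a summation factor — it is first-order linear but the coefficient y^{2} + 1 depends on the index, so multiply through by a summation factor to telescope it.
- a summation factor — a fit — the right tool for this form.
- the characteristic-root method: an index-dependent weight blocks the pure exponential ansatz.
- the master substitution: no fixed divisor shrinks the index between calls.


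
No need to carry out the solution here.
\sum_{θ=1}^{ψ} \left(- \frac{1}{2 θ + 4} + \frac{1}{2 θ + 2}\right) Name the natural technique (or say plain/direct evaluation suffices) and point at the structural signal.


Best approach: telescoping — write out three consecutive terms and watch the interior cancel: the advanced copy one term subtracts reappears as the very next term's leading piece, pair after pair.


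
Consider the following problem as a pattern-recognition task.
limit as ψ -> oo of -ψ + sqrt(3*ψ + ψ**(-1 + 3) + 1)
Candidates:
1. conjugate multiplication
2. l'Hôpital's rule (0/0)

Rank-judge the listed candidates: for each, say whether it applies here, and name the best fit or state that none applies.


Diagnosis: conjugate multiplication — an infinity-minus-infinity difference with a surviving radical — multiply by the conjugate to cancel the divergence.
- conjugate multiplication: a fit — the right tool for this form.
- l'Hôpital's rule (0/0) — no quotient structure at all: the clash is ∞ minus ∞, which rationalizing converts into a tractable ratio.


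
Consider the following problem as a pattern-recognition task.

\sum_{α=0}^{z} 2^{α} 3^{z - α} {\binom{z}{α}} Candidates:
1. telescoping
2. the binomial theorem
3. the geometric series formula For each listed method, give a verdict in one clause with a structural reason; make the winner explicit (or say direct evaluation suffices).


Diagnosis: the binomial theorem — terms weighting {\binom{z}{α}} against matched powers of 2 and 3 reassemble into (2 + 3)^z by the binomial theorem.
- telescoping — neither a shifted-difference shape nor integer-spaced poles are present.
- the binomial theorem: applies; the problem has the shape this method handles.
- the geometric series formula: the ratio of consecutive terms depends on the index.


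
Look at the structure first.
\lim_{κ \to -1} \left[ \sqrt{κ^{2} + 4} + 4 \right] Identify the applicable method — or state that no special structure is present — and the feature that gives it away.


Verdict: no special technique — the expression is continuous at the evaluation point — substitute directly; no indeterminate form appears.


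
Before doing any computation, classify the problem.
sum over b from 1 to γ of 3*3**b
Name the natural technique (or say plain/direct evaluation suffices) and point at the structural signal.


Best approach: the geometric series formula — consecutive terms stand in a fixed index-free ratio — the geometric sum formula closes it.


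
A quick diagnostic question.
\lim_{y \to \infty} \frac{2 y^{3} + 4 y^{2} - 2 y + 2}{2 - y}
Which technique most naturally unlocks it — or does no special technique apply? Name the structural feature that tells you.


Technique: dominant-term comparison — divide by the highest power of y present: lower-order terms vanish and the dominant ratio remains. Viewed as a single quotient this is an ∞/∞ form — an at-infinity application of l'Hôpital's rule would also resolve it; comparing leading growth reads the answer without differentiating.


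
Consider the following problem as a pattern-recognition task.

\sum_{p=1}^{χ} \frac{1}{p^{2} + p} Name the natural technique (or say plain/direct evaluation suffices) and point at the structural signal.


Verdict: telescoping — \frac{1}{p^{2} + p} decomposes into shift-paired simple fractions; the series telescopes to finitely many boundary pieces.


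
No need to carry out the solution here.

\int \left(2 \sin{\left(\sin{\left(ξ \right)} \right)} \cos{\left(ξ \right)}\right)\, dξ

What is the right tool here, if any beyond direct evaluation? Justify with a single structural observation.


Technique: u-substitution — everything non-trivial happens through the inner expression \sin{\left(ξ \right)}, and its derivative accounts for the remaining factor up to a constant, so set u = \sin{\left(ξ \right)}.


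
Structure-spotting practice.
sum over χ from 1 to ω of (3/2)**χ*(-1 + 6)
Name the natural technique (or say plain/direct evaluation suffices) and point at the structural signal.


Diagnosis: the geometric series formula — the ratio of consecutive terms is the constant 3/2, independent of the index — a geometric sum.


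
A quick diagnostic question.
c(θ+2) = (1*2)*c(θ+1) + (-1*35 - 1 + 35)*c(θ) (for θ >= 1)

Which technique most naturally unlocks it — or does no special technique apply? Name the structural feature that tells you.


Technique: the characteristic-root method — every coefficient is a fixed number and the forcing is zero — substitute r^θ and read off the root equation.


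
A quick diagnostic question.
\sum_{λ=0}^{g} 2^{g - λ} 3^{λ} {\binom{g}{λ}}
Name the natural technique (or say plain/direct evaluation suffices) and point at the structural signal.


Best approach: the binomial theorem — terms weighting {\binom{g}{λ}} against matched powers of 3 and 2 reassemble into (3 + 2)^g by the binomial theorem.


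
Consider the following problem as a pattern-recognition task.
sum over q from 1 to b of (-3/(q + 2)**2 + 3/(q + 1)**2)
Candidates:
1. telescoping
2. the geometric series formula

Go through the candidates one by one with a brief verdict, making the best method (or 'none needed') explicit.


Diagnosis: telescoping — each term adds 3/(q + 1)**2 and subtracts the same expression advanced one index; that subtracted piece cancels against the next term's added copy — only the boundary terms survive.
- telescoping — a fit — the right tool for this form.
- the geometric series formula — the term-to-term ratio changes with the index, so the geometric formula cannot close it.


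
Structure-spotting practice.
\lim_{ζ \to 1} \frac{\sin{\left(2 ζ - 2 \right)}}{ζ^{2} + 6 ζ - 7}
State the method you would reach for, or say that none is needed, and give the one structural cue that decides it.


Technique: l'Hôpital's rule (0/0) — both numerator and denominator vanish at 1: the genuine 0/0 indeterminate that l'Hôpital exists for. A local series expansion at the point resolves it as well; the rule is the packaged version of that step.


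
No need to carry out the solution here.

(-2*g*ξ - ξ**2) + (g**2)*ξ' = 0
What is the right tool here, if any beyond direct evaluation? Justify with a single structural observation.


Technique: the homogeneous substitution — the slope's numerator and denominator have matching total degree, so it depends only on ξ/g and the ratio substitution collapses it. This doubles as a Bernoulli equation in the unknown as written; the homogeneous route needs no setup at all.


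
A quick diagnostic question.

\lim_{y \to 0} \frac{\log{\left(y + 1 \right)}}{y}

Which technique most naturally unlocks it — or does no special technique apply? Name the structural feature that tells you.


Technique: l'Hôpital's rule (0/0) — numerator and denominator both vanish at 0 — a genuine 0/0 form, which is exactly when l'Hôpital applies. The standard small-argument limits would also carry it; the rule is the systematic route.


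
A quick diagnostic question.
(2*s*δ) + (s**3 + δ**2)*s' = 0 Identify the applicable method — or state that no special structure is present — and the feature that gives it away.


Best approach: the exact-equation method — checking ∂/∂s of 2*s*δ against ∂/∂δ of s**3 + δ**2: they match — the equation is exact as it stands.


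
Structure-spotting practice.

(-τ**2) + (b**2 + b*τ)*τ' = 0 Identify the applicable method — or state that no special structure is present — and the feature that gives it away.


Technique: the homogeneous substitution — the slope's numerator and denominator have matching total degree, so it depends only on τ/b and the ratio substitution collapses it. Rewriting — with the variables' roles exchanged where the shape demands it — would expose a Bernoulli structure too; the homogeneous substitution simply reads the degrees directly.


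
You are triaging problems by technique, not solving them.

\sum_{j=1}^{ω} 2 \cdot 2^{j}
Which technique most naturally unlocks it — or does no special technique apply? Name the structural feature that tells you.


Method: the geometric series formula — term-over-term division gives 2 every time — index-free ratio, geometric sum formula applies.


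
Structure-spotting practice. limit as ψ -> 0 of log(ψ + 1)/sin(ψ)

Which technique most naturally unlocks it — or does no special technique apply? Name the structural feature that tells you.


Method: l'Hôpital's rule (0/0) — the 0/0 form at 0 is the signature situation for l'Hôpital's rule. A first-order expansion at the point is an equally standard path; the rule packages it.


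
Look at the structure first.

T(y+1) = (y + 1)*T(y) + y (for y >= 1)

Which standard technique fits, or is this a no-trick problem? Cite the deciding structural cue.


Method: a summation factor — one-term recursion with variable weight y + 1 is solved by product normalization, not by root-finding.


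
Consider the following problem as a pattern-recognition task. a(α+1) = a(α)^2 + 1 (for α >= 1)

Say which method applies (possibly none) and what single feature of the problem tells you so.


Verdict: no special technique — a nonlinear dependence on earlier terms breaks linearity, and with it every superposition-based closed form.


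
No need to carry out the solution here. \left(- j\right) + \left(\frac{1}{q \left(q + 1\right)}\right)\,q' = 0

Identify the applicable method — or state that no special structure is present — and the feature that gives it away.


Best approach: separation of variables — solved for the derivative, the right side splits multiplicatively into a function of each variable alone — divide and integrate each side. This doubles as a Bernoulli equation in the unknown as written; dividing and integrating works on it directly.


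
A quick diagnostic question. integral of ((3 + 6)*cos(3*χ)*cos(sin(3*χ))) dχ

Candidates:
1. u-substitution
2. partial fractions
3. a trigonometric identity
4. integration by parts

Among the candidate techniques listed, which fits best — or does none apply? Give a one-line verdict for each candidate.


Verdict: u-substitution — the only nontrivial dependence routes through sin(3*χ), whose derivative supplies the leftover factor up to a constant multiple — u = sin(3*χ) flattens it.
- u-substitution: applicable, and directly so.
- partial fractions — the expression is not a ratio of polynomials that decomposes further.
- a trigonometric identity — no even trigonometric power and no product of distinct frequencies to rewrite.
- integration by parts — no split into a nonconstant polynomial times one of the standard kernels — exp, sine, or cosine of a linear argument, or a logarithm — applies here.
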